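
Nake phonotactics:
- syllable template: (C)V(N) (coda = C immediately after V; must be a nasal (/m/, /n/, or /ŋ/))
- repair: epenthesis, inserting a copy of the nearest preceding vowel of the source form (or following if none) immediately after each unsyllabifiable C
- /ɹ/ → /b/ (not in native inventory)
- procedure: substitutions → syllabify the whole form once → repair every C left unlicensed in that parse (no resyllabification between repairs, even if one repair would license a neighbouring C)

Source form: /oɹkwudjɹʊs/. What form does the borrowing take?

Substitution: /ɹ/ → /b/, giving /obkwudjbʊs/.
Syllabifying with onset maximization leaves /b/, /k/, /d/, /j/, /s/ stranded (only a nasal (/m/, /n/, or /ŋ/) is licensed in coda position; onsets are limited to one consonant).
Epenthesis after each stranded consonant: /b/ → /bo/, /k/ → /ko/, /d/ → /du/, /j/ → /ju/, /s/ → /sʊ/.

obokowudujubʊsʊ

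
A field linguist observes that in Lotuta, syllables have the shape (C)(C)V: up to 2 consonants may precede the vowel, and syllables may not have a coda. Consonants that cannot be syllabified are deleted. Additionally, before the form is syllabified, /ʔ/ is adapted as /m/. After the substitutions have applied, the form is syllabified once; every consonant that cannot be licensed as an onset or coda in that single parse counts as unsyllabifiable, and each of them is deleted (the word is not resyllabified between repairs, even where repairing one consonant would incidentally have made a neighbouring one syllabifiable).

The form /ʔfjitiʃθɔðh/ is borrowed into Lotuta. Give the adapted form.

fjitiʃθɔ

Substitution: /ʔ/ → /m/, giving /mfjitiʃθɔðh/.
Syllabifying with onset maximization leaves /m/, /ð/, /h/ stranded (no codas are permitted; onsets may contain at most 2 consonants).
Each unlicensed consonant is deleted: /m/, /ð/, /h/.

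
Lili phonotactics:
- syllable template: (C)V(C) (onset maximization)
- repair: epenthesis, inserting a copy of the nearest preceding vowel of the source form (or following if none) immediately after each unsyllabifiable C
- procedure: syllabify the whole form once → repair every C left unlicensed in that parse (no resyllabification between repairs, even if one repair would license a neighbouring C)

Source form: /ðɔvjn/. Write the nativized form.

ðɔvjɔnɔ

Syllabifying with onset maximization leaves /j/, /n/ stranded (at most one coda consonant is licensed; onsets are limited to one consonant).
Inserting the epenthetic vowel yields /j/ → /jɔ/, /n/ → /nɔ/.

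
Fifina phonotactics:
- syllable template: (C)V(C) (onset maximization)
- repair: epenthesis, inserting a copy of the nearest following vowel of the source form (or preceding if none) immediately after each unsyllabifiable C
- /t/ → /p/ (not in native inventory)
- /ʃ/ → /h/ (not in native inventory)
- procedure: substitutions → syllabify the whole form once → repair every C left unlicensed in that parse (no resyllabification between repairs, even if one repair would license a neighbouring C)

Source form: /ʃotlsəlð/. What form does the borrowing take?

hopləsəlðə

Substitution: /ʃ/ → /h/, /t/ → /p/, giving /hoplsəlð/.
Syllabifying with onset maximization leaves /l/, /ð/ stranded (at most one coda consonant is licensed; onsets are limited to one consonant).
Each unlicensed consonant becomes the onset of a new syllable: /l/ → /lə/, /ð/ → /ðə/.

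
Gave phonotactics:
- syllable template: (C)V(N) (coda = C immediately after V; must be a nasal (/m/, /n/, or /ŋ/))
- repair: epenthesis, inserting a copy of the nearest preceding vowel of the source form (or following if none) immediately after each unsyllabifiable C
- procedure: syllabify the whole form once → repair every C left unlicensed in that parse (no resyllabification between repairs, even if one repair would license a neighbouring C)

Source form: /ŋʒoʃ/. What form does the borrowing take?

ŋoʒoʃo

The consonants /ŋ/, /ʃ/ cannot be parsed into a legal (C)V(N) syllable (only a nasal (/m/, /n/, or /ŋ/) is licensed in coda position; onsets are limited to one consonant).
Each unlicensed consonant becomes the onset of a new syllable: /ŋ/ → /ŋo/, /ʃ/ → /ʃo/.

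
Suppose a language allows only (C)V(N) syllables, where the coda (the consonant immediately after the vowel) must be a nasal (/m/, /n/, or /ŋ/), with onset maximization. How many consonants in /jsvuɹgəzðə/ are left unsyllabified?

4

The consonants /j/, /s/, /ɹ/, /z/ cannot be parsed into a legal (C)V(N) syllable (only a nasal (/m/, /n/, or /ŋ/) is licensed in coda position; onsets are limited to one consonant).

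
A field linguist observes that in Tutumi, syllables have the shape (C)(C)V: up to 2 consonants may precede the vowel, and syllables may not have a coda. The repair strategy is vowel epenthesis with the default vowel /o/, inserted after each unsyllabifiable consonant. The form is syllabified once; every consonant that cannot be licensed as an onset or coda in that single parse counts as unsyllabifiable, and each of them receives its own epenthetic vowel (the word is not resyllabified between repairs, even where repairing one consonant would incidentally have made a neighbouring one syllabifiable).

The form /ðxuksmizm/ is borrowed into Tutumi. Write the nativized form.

The consonants /k/, /z/, /m/ cannot be parsed into a legal (C)(C)V syllable (no codas are permitted; onsets may contain at most 2 consonants).
Epenthesis after each stranded consonant: /k/ → /ko/, /z/ → /zo/, /m/ → /mo/.

ðxukosmizomo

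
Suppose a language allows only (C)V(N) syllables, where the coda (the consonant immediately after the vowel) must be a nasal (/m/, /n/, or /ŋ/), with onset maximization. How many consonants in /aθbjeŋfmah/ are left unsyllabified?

4

Syllabifying with onset maximization leaves /θ/, /b/, /f/, /h/ stranded (only a nasal (/m/, /n/, or /ŋ/) is licensed in coda position; onsets are limited to one consonant).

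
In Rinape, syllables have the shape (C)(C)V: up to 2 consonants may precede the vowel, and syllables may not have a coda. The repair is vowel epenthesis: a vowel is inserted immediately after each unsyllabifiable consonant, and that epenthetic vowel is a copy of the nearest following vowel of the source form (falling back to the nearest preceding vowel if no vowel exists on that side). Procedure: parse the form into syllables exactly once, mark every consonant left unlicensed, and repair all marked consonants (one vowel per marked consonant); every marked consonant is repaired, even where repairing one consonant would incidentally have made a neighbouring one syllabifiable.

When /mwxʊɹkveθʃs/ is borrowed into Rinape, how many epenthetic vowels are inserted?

The unsyllabifiable consonants are /m/, /ɹ/, /θ/, /ʃ/, /s/; each receives one epenthetic vowel.

5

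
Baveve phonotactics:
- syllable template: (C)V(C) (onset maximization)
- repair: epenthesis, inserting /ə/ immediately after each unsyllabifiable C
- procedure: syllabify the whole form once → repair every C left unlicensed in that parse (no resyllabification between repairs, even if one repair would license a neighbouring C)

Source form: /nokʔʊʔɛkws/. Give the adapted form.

Syllabifying with onset maximization leaves /w/, /s/ stranded (at most one coda consonant is licensed; onsets are limited to one consonant).
Epenthesis after each stranded consonant: /w/ → /wə/, /s/ → /sə/.

nokʔʊʔɛkwəsə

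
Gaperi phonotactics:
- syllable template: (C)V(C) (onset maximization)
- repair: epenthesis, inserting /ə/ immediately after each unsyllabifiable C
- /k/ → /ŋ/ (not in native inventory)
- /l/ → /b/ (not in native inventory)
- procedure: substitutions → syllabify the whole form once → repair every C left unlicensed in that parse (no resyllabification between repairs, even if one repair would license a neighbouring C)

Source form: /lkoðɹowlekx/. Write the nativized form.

bəŋoðɹowbeŋxə

Substitution: /l/ → /b/, /k/ → /ŋ/, giving /bŋoðɹowbeŋx/.
Under (C)V(C), the unsyllabifiable consonants are /b/, /x/ (at most one coda consonant is licensed; onsets are limited to one consonant).
Inserting the epenthetic vowel yields /b/ → /bə/, /x/ → /xə/.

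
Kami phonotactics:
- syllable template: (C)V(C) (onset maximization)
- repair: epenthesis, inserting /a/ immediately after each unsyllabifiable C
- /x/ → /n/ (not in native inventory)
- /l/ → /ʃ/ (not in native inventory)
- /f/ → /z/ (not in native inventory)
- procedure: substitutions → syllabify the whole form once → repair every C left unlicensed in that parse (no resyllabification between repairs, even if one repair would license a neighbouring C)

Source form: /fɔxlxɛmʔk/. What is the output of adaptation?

Substitution: /f/ → /z/, /x/ → /n/, /l/ → /ʃ/, giving /zɔnʃnɛmʔk/.
The consonants /ʃ/, /ʔ/, /k/ cannot be parsed into a legal (C)V(C) syllable (at most one coda consonant is licensed; onsets are limited to one consonant).
Epenthesis after each stranded consonant: /ʃ/ → /ʃa/, /ʔ/ → /ʔa/, /k/ → /ka/.

zɔnʃanɛmʔaka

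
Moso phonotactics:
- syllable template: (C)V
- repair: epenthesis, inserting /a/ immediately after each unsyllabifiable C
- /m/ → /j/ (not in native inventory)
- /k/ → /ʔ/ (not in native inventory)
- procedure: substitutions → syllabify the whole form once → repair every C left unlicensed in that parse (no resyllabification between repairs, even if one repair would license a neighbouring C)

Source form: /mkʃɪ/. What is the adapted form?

jaʔaʃɪ

Substitution: /m/ → /j/, /k/ → /ʔ/, giving /jʔʃɪ/.
The consonants /j/, /ʔ/ cannot be parsed into a legal (C)V syllable (no codas are permitted; onsets are limited to one consonant).
Epenthesis after each stranded consonant: /j/ → /ja/, /ʔ/ → /ʔa/.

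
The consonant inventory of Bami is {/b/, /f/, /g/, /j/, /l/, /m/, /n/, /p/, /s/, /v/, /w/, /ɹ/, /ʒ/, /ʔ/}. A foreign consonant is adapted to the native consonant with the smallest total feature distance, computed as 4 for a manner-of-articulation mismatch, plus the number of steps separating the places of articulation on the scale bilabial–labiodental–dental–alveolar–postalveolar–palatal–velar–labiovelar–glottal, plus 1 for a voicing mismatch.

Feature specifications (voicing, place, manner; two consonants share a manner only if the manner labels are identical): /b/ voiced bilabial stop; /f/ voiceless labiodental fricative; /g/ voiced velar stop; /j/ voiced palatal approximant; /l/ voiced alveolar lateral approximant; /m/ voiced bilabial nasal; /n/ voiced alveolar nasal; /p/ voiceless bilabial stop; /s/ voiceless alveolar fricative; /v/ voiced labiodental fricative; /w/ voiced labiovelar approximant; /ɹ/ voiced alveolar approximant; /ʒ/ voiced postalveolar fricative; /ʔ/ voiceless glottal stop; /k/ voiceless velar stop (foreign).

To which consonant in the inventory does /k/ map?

g

/g/ is closest: same manner (stop), place distance 0 (velar→velar), voicing differs (+1); total 1. Next closest is /ʔ/ at distance 2.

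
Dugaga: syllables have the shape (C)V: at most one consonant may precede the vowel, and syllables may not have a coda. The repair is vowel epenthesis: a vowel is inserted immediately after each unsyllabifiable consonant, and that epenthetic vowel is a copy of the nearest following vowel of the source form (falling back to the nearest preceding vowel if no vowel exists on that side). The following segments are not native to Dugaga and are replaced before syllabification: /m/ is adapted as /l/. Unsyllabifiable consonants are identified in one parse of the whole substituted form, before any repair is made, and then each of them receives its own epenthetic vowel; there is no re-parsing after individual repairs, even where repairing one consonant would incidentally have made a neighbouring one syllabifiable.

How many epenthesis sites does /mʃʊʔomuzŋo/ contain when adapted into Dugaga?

2

After substitution the input is /lʃʊʔoluzŋo/.
The unsyllabifiable consonants are /l/, /z/; each receives one epenthetic vowel.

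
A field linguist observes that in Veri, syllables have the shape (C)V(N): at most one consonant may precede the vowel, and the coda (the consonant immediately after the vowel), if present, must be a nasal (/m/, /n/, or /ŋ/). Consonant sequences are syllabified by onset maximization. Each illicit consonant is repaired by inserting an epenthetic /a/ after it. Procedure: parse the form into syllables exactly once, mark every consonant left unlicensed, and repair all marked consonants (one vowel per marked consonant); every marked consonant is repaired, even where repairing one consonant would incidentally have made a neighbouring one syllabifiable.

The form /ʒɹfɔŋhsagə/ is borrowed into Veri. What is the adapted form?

The consonants /ʒ/, /ɹ/, /h/ cannot be parsed into a legal (C)V(N) syllable (only a nasal (/m/, /n/, or /ŋ/) is licensed in coda position; onsets are limited to one consonant).
Inserting the epenthetic vowel yields /ʒ/ → /ʒa/, /ɹ/ → /ɹa/, /h/ → /ha/.

ʒaɹafɔŋhasagə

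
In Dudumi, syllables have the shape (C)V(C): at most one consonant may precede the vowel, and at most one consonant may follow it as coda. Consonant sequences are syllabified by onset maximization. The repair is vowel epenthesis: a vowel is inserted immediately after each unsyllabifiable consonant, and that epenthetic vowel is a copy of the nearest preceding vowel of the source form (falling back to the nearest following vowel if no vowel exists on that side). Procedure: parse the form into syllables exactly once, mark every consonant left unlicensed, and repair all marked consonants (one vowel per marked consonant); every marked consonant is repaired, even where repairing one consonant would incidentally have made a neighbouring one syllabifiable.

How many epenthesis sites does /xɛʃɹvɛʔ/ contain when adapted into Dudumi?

The unsyllabifiable consonants are /ɹ/; each receives one epenthetic vowel.

1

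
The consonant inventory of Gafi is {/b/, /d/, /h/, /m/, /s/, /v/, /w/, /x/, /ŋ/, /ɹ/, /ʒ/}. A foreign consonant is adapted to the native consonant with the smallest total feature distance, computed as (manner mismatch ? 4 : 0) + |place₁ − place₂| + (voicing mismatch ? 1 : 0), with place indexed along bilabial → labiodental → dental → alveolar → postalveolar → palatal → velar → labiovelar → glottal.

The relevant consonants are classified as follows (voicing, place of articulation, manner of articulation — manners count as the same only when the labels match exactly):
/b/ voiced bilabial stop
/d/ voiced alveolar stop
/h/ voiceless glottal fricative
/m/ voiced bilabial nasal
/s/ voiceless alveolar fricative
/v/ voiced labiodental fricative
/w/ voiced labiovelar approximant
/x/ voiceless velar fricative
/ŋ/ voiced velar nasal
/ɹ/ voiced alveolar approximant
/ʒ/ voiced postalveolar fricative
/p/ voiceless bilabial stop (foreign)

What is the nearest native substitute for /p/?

b

/b/ is closest: same manner (stop), place distance 0 (bilabial→bilabial), voicing differs (+1); total 1. Next closest is /d/ at distance 4.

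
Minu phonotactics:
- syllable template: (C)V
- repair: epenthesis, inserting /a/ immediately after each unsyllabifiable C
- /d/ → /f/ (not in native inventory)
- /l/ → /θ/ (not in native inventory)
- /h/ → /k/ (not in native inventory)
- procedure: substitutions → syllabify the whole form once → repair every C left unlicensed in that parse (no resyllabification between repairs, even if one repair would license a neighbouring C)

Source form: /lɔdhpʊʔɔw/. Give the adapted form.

Substitution: /l/ → /θ/, /d/ → /f/, /h/ → /k/, giving /θɔfkpʊʔɔw/.
The consonants /f/, /k/, /w/ cannot be parsed into a legal (C)V syllable (no codas are permitted; onsets are limited to one consonant).
Inserting the epenthetic vowel yields /f/ → /fa/, /k/ → /ka/, /w/ → /wa/.

θɔfakapʊʔɔwa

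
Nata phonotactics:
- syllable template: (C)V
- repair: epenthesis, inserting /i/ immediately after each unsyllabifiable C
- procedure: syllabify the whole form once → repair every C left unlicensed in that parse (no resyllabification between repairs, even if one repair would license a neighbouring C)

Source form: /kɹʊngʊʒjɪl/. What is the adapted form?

kiɹʊnigʊʒijɪli

Syllabifying with onset maximization leaves /k/, /n/, /ʒ/, /l/ stranded (no codas are permitted; onsets are limited to one consonant).
Each unlicensed consonant becomes the onset of a new syllable: /k/ → /ki/, /n/ → /ni/, /ʒ/ → /ʒi/, /l/ → /li/.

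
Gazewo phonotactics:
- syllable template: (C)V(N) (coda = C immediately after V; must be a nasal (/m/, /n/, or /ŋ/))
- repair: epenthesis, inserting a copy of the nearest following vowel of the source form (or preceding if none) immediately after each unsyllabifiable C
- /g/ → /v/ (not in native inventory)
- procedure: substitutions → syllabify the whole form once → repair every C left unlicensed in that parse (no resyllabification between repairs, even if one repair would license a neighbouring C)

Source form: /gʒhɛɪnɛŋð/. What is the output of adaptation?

Substitution: /g/ → /v/, giving /vʒhɛɪnɛŋð/.
The consonants /v/, /ʒ/, /ð/ cannot be parsed into a legal (C)V(N) syllable (only a nasal (/m/, /n/, or /ŋ/) is licensed in coda position; onsets are limited to one consonant).
Inserting the epenthetic vowel yields /v/ → /vɛ/, /ʒ/ → /ʒɛ/, /ð/ → /ðɛ/.

vɛʒɛhɛɪnɛŋðɛ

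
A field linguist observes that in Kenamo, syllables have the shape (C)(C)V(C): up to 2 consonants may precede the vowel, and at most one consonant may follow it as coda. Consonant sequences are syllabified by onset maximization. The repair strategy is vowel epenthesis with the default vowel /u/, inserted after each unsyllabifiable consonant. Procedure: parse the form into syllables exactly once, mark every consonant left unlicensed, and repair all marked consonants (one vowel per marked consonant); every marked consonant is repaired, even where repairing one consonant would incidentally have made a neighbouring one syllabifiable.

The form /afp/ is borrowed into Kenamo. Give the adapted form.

afpu

Under (C)(C)V(C), the unsyllabifiable consonants are /p/ (at most one coda consonant is licensed; onsets may contain at most 2 consonants).
Inserting the epenthetic vowel yields /p/ → /pu/.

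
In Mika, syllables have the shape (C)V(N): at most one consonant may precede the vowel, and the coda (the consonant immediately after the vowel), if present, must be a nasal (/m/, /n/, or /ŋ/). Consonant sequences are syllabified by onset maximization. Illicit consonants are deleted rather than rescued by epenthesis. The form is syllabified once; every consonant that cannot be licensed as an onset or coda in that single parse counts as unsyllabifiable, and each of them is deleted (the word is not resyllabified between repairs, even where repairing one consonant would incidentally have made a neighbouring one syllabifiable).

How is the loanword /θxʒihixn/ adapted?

The consonants /θ/, /x/, /x/, /n/ cannot be parsed into a legal (C)V(N) syllable (only a nasal (/m/, /n/, or /ŋ/) is licensed in coda position; onsets are limited to one consonant).
Deletion applies to /θ/, /x/, /x/, /n/.

ʒihi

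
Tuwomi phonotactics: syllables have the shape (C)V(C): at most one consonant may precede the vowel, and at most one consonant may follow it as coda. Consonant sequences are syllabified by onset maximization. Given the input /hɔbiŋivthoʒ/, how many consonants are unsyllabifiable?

1

The consonants /t/ cannot be parsed into a legal (C)V(C) syllable (at most one coda consonant is licensed; onsets are limited to one consonant).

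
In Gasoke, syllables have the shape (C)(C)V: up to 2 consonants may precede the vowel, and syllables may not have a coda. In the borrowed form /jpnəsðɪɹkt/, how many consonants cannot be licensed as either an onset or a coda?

4

Syllabifying with onset maximization leaves /j/, /ɹ/, /k/, /t/ stranded (no codas are permitted; onsets may contain at most 2 consonants).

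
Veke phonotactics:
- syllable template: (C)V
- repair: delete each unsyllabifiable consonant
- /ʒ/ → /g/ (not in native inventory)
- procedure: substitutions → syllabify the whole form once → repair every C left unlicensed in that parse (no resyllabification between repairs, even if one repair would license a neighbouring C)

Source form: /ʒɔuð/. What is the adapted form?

gɔu

Substitution: /ʒ/ → /g/, giving /gɔuð/.
The consonants /ð/ cannot be parsed into a legal (C)V syllable (no codas are permitted; onsets are limited to one consonant).
Deleting the stranded consonants removes /ð/.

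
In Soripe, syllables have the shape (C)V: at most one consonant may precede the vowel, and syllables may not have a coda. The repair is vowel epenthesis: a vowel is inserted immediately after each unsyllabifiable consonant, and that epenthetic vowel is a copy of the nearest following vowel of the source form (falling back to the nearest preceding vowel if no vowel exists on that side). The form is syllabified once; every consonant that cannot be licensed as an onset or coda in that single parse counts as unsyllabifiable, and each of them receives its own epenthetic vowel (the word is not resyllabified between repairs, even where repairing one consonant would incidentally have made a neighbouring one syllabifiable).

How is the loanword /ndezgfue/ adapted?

Under (C)V, the unsyllabifiable consonants are /n/, /z/, /g/ (no codas are permitted; onsets are limited to one consonant).
Inserting the epenthetic vowel yields /n/ → /ne/, /z/ → /zu/, /g/ → /gu/.

nedezugufue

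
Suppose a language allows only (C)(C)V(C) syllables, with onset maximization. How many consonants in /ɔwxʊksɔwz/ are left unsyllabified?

Under (C)(C)V(C), the unsyllabifiable consonants are /z/ (at most one coda consonant is licensed; onsets may contain at most 2 consonants).

1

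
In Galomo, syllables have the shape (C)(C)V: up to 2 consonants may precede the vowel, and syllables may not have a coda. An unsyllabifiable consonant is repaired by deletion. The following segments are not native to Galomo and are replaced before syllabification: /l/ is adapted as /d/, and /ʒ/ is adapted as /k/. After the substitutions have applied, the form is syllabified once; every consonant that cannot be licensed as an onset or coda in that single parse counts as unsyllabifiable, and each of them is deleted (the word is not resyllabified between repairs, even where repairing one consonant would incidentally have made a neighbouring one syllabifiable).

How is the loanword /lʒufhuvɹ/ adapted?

dkufhu

Substitution: /l/ → /d/, /ʒ/ → /k/, giving /dkufhuvɹ/.
The consonants /v/, /ɹ/ cannot be parsed into a legal (C)(C)V syllable (no codas are permitted; onsets may contain at most 2 consonants).
Deletion applies to /v/, /ɹ/.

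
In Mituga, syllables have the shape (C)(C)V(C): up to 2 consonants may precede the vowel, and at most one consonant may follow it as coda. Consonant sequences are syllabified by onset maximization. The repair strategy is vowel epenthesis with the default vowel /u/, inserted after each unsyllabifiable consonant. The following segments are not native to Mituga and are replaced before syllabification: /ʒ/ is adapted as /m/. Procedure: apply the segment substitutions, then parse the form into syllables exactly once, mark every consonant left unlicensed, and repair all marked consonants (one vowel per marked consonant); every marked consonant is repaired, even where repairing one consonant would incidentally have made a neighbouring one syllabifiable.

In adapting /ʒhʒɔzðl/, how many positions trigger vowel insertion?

After substitution the input is /mhmɔzðl/.
The unsyllabifiable consonants are /m/, /ð/, /l/; each receives one epenthetic vowel.

3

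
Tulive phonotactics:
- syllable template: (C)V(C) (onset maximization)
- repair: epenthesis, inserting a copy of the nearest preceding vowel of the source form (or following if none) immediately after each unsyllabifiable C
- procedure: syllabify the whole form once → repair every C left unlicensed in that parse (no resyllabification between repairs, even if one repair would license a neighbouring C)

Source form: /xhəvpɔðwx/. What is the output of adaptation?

xəhəvpɔðwɔxɔ

The consonants /x/, /w/, /x/ cannot be parsed into a legal (C)V(C) syllable (at most one coda consonant is licensed; onsets are limited to one consonant).
Inserting the epenthetic vowel yields /x/ → /xə/, /w/ → /wɔ/, /x/ → /xɔ/.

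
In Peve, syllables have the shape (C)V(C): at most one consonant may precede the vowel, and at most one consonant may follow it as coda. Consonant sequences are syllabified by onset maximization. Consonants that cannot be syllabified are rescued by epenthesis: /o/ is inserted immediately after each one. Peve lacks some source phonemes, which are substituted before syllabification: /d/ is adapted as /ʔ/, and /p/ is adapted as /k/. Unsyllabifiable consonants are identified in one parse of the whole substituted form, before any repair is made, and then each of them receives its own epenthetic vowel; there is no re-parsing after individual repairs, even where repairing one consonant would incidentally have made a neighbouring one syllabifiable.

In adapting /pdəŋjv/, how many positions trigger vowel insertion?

3

After substitution the input is /kʔəŋjv/.
The unsyllabifiable consonants are /k/, /j/, /v/; each receives one epenthetic vowel.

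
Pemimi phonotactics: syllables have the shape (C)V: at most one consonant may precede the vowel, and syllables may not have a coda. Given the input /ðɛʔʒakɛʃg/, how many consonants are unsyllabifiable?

Under (C)V, the unsyllabifiable consonants are /ʔ/, /ʃ/, /g/ (no codas are permitted; onsets are limited to one consonant).

3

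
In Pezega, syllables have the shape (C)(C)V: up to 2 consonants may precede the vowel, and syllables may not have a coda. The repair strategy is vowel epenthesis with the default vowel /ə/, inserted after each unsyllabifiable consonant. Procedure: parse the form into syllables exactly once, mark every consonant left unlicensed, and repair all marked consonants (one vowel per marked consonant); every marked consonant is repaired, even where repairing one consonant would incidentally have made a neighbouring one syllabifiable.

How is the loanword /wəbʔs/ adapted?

Syllabifying with onset maximization leaves /b/, /ʔ/, /s/ stranded (no codas are permitted; onsets may contain at most 2 consonants).
Inserting the epenthetic vowel yields /b/ → /bə/, /ʔ/ → /ʔə/, /s/ → /sə/.

wəbəʔəsə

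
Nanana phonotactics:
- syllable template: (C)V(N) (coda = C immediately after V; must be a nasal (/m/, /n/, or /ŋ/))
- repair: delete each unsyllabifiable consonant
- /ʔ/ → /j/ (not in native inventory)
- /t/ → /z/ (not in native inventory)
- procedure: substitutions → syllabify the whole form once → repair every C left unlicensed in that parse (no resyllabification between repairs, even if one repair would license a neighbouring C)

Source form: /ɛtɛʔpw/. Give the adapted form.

Substitution: /t/ → /z/, /ʔ/ → /j/, giving /ɛzɛjpw/.
Under (C)V(N), the unsyllabifiable consonants are /j/, /p/, /w/ (only a nasal (/m/, /n/, or /ŋ/) is licensed in coda position; onsets are limited to one consonant).
Each unlicensed consonant is deleted: /j/, /p/, /w/.

ɛzɛ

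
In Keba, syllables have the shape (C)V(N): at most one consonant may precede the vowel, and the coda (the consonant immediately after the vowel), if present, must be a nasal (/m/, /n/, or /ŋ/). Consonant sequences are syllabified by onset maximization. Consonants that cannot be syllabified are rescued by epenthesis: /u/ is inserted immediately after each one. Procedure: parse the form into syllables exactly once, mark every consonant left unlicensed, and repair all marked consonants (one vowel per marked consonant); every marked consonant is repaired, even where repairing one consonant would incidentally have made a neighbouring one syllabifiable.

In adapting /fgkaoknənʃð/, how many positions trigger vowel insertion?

The unsyllabifiable consonants are /f/, /g/, /k/, /ʃ/, /ð/; each receives one epenthetic vowel.

5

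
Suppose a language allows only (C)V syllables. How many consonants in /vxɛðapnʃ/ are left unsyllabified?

Syllabifying with onset maximization leaves /v/, /p/, /n/, /ʃ/ stranded (no codas are permitted; onsets are limited to one consonant).

4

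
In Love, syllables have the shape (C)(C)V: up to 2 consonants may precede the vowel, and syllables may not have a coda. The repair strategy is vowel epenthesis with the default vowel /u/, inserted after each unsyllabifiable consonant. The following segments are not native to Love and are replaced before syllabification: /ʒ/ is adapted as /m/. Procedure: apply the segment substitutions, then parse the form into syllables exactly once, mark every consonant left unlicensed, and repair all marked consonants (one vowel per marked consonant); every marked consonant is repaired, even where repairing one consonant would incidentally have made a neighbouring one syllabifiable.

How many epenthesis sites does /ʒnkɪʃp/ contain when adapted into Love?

3

After substitution the input is /mnkɪʃp/.
The unsyllabifiable consonants are /m/, /ʃ/, /p/; each receives one epenthetic vowel.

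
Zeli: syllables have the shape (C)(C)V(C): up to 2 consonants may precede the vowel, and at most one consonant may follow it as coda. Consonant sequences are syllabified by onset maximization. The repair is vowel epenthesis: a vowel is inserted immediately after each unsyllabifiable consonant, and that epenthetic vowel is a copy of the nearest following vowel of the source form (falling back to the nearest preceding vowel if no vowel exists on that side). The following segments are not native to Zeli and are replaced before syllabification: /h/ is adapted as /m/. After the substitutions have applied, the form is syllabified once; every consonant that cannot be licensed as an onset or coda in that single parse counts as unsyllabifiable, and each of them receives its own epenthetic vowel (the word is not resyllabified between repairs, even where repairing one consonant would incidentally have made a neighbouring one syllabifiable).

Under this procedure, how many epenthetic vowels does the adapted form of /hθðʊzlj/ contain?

3

After substitution the input is /mθðʊzlj/.
The unsyllabifiable consonants are /m/, /l/, /j/; each receives one epenthetic vowel.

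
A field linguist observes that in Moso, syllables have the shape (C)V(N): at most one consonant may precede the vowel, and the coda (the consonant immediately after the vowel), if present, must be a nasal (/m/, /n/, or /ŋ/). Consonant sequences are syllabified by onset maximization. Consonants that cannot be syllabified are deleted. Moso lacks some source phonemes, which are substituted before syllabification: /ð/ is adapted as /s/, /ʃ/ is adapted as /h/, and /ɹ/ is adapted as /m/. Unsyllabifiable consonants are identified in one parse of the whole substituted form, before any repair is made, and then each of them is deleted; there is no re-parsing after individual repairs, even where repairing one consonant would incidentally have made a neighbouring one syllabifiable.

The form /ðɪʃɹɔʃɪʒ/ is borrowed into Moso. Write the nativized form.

sɪmɔhɪ

Substitution: /ð/ → /s/, /ʃ/ → /h/, /ɹ/ → /m/, giving /sɪhmɔhɪʒ/.
Syllabifying with onset maximization leaves /h/, /ʒ/ stranded (only a nasal (/m/, /n/, or /ŋ/) is licensed in coda position; onsets are limited to one consonant).
Deletion applies to /h/, /ʒ/.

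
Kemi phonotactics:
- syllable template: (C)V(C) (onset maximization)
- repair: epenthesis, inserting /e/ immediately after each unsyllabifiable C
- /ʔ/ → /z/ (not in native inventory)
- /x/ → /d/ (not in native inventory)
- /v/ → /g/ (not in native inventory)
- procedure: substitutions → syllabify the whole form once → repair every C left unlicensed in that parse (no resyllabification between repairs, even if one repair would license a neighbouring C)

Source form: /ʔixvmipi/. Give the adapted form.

zidgemipi

Substitution: /ʔ/ → /z/, /x/ → /d/, /v/ → /g/, giving /zidgmipi/.
Syllabifying with onset maximization leaves /g/ stranded (at most one coda consonant is licensed; onsets are limited to one consonant).
Epenthesis after each stranded consonant: /g/ → /ge/.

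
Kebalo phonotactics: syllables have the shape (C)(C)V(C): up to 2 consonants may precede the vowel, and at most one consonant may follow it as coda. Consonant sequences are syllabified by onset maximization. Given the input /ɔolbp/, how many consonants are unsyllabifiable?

2

The consonants /b/, /p/ cannot be parsed into a legal (C)(C)V(C) syllable (at most one coda consonant is licensed; onsets may contain at most 2 consonants).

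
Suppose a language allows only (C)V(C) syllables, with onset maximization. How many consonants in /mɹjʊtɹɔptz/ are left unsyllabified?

4

The consonants /m/, /ɹ/, /t/, /z/ cannot be parsed into a legal (C)V(C) syllable (at most one coda consonant is licensed; onsets are limited to one consonant).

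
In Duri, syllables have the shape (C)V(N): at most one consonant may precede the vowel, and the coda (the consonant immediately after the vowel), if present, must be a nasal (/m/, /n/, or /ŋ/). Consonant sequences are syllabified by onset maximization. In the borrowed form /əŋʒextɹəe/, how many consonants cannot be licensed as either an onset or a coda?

Under (C)V(N), the unsyllabifiable consonants are /x/, /t/ (only a nasal (/m/, /n/, or /ŋ/) is licensed in coda position; onsets are limited to one consonant).

2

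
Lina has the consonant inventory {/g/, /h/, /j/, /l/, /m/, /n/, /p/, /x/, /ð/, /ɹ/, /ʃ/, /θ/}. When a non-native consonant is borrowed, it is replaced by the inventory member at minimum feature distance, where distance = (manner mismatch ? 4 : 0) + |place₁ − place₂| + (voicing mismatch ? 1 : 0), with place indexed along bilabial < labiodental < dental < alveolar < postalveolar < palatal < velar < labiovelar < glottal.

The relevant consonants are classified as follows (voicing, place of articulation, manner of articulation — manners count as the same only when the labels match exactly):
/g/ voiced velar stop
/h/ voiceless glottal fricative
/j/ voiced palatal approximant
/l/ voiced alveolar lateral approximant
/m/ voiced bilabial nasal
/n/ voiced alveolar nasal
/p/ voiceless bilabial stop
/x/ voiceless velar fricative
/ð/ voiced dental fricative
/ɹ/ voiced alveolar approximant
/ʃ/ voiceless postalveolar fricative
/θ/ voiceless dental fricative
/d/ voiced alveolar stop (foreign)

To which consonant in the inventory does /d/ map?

/g/ is closest: same manner (stop), place distance 3 (alveolar→velar), same voicing; total 3. Next closest is /l/ at distance 4.

g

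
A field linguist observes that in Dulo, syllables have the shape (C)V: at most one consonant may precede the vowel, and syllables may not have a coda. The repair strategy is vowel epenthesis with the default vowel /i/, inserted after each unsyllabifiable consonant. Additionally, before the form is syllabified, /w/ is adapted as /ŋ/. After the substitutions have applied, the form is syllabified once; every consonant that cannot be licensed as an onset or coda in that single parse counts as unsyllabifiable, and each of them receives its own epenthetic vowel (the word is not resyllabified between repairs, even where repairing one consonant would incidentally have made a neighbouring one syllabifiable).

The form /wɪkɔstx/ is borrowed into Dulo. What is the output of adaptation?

ŋɪkɔsitixi

Substitution: /w/ → /ŋ/, giving /ŋɪkɔstx/.
Syllabifying with onset maximization leaves /s/, /t/, /x/ stranded (no codas are permitted; onsets are limited to one consonant).
Inserting the epenthetic vowel yields /s/ → /si/, /t/ → /ti/, /x/ → /xi/.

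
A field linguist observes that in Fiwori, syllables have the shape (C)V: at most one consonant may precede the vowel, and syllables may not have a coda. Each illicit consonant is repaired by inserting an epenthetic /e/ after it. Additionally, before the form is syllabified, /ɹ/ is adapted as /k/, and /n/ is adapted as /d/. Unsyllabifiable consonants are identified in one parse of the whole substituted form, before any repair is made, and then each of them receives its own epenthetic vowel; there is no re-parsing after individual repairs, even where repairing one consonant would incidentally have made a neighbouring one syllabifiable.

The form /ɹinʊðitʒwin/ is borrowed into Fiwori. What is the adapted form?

Substitution: /ɹ/ → /k/, /n/ → /d/, giving /kidʊðitʒwid/.
Under (C)V, the unsyllabifiable consonants are /t/, /ʒ/, /d/ (no codas are permitted; onsets are limited to one consonant).
Inserting the epenthetic vowel yields /t/ → /te/, /ʒ/ → /ʒe/, /d/ → /de/.

kidʊðiteʒewide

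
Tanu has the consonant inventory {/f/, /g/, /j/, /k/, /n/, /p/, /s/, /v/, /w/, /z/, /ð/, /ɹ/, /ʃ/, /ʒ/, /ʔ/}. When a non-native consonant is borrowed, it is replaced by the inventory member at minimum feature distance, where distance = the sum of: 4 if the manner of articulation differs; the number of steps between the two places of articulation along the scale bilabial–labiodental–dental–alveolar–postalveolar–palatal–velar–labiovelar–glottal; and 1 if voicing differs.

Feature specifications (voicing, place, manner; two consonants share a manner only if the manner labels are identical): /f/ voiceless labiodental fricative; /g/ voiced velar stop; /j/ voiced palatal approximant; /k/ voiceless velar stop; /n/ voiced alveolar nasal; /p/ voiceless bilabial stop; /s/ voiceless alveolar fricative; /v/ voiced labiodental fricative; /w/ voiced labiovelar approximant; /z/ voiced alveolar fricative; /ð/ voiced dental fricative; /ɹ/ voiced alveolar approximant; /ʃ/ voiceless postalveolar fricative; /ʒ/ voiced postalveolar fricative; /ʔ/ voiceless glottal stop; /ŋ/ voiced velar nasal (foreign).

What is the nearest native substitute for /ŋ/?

n

/n/ is closest: same manner (nasal), place distance 3 (velar→alveolar), same voicing; total 3. Next closest is /g/ at distance 4.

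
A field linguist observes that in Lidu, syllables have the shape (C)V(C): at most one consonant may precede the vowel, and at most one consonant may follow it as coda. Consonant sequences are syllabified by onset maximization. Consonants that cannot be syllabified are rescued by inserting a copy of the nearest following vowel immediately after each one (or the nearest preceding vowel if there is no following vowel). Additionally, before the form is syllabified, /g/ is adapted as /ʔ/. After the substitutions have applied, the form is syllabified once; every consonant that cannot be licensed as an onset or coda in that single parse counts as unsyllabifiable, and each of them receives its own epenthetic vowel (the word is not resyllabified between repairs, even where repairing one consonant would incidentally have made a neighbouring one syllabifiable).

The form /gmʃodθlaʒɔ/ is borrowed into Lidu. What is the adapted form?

ʔomoʃodθalaʒɔ

Substitution: /g/ → /ʔ/, giving /ʔmʃodθlaʒɔ/.
The consonants /ʔ/, /m/, /θ/ cannot be parsed into a legal (C)V(C) syllable (at most one coda consonant is licensed; onsets are limited to one consonant).
Each unlicensed consonant becomes the onset of a new syllable: /ʔ/ → /ʔo/, /m/ → /mo/, /θ/ → /θa/.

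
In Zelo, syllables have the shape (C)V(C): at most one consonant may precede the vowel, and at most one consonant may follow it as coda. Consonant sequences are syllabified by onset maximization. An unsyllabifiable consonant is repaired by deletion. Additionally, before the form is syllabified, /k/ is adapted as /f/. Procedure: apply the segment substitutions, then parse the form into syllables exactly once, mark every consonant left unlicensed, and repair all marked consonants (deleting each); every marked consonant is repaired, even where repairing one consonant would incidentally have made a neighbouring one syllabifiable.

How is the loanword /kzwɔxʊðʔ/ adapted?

Substitution: /k/ → /f/, giving /fzwɔxʊðʔ/.
Syllabifying with onset maximization leaves /f/, /z/, /ʔ/ stranded (at most one coda consonant is licensed; onsets are limited to one consonant).
Each unlicensed consonant is deleted: /f/, /z/, /ʔ/.

wɔxʊð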